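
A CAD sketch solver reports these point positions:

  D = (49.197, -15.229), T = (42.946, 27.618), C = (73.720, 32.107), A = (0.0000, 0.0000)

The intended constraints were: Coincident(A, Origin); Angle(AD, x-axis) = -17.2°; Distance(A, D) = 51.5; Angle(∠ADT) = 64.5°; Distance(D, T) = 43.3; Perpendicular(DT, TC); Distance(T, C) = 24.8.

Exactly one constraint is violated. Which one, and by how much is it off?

Distance(T, C) = 24.8 — off by 6.30.

A = (0.00, 0.00) ✓; AD at -17.20° ✓; |AD| = 51.50 ✓; ∠ADT = 64.50° ✓; |DT| = 43.30 ✓; ∠(DT, TC) = 90.00° ✓; |TC| = 31.10 ✗.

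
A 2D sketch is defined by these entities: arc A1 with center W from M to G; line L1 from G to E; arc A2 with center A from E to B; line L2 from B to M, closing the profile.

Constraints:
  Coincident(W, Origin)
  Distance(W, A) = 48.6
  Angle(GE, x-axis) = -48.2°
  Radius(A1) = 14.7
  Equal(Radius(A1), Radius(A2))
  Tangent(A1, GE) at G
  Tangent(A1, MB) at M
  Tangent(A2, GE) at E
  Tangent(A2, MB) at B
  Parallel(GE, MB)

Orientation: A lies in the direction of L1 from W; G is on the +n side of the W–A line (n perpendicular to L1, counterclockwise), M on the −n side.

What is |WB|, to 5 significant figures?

50.775

The slot axis is L1's direction at -48.2°, so u = (cos -48.2°, sin -48.2°) = (0.66653, -0.74548) and n = (−sin -48.2°, cos -48.2°) = (0.74548, 0.66653). W is at the origin and A lies 48.6 along u from W, so A = 48.6·u = (32.393, -36.230). Tangency of A1 to both parallel lines with radius 14.7 puts G and M at W ± 14.7·n: G = (10.958, 9.7980), M = (-10.958, -9.7980). Equal radii place E and B the same way about A: E = A + 14.7·n = (43.352, -26.432), B = A − 14.7·n = (21.435, -46.028). Then |WB| = |B − W| = 50.775.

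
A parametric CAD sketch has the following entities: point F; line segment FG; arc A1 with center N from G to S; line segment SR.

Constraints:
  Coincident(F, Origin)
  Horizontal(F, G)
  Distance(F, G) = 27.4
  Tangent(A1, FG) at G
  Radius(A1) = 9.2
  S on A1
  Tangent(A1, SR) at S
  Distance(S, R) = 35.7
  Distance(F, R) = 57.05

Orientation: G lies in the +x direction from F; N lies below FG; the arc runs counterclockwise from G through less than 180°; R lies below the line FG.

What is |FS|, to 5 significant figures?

23.223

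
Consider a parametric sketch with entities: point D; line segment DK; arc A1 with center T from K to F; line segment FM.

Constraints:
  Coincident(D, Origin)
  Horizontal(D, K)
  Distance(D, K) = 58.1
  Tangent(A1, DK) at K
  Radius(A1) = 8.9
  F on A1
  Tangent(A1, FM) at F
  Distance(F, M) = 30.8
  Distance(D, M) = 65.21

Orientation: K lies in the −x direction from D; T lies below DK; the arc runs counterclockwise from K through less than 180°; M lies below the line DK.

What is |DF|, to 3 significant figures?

67.2

D is at the origin; D and K share the same y with |DK| = 58.1 and K on the −x side, so K = (-58.1, 0.00). Tangency of A1 to DK means the radius TK is perpendicular to DK, so T = K + (0, -8.9) = (-58.1, -8.90). Since TF ⟂ FM (tangency), |TM| = √(8.9² + 30.8²) = 32.1 regardless of where F sits on A1. So M lies on both circle(D, 65.21) and circle(T, 32.1); the below-DK intersection is M = (-51.3, -40.2). F is the foot of the tangent from M: F = (-65.9, -13.1).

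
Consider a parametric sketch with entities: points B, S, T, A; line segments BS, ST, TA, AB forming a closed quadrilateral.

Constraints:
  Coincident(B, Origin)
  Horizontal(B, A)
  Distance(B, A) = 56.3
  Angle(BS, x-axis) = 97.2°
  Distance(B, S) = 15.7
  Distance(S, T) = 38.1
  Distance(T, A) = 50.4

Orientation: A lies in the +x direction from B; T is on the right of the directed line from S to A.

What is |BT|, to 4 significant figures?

22.93

Checks: |ST| = 38.10 ✓; |TA| = 50.40 ✓.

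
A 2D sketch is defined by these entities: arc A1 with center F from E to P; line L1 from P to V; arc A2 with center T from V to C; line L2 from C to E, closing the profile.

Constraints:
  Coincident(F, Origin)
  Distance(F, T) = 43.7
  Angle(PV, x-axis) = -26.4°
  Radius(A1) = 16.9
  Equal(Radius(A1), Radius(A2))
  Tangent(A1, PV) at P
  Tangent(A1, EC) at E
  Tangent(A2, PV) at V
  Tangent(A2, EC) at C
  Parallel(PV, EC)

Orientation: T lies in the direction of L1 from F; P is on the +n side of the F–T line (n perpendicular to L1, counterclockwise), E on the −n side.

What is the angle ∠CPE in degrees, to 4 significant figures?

52.28°

The slot axis is L1's direction at -26.4°, so u = (cos -26.4°, sin -26.4°) = (0.8957, -0.4446) and n = (−sin -26.4°, cos -26.4°) = (0.4446, 0.8957). F is at the origin and T lies 43.7 along u from F, so T = 43.7·u = (39.14, -19.43). Tangency of A1 to both parallel lines with radius 16.9 puts P and E at F ± 16.9·n: P = (7.514, 15.14), E = (-7.514, -15.14). Equal radii place V and C the same way about T: V = T + 16.9·n = (46.66, -4.293), C = T − 16.9·n = (31.63, -34.57). Then cos ∠CPE = PC·PE / (|PC||PE|), giving 52.28°.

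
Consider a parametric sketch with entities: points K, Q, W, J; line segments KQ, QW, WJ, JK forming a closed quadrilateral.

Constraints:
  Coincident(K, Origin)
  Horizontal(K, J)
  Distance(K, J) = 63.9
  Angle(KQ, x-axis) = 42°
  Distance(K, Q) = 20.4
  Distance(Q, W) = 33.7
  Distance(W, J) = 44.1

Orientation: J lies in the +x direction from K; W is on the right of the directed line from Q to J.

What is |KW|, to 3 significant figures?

30.6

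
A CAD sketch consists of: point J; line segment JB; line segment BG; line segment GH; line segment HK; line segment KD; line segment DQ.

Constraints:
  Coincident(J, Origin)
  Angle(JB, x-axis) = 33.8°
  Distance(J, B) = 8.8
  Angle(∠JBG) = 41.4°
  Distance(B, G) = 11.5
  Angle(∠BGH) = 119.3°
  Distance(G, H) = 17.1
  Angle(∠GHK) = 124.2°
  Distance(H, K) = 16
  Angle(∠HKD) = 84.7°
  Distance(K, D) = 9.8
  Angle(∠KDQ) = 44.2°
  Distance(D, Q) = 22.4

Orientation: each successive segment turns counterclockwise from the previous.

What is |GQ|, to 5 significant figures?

24.274

∠HKD = 84.7° gives KD at 24.200° from the x-axis; with |KD| = 9.8, D = (-0.23205, -18.378). ∠KDQ = 44.2° gives DQ at 160.00° from the x-axis; with |DQ| = 22.4, Q = (-21.281, -10.717). Then |GQ| = |Q − G| = 24.274.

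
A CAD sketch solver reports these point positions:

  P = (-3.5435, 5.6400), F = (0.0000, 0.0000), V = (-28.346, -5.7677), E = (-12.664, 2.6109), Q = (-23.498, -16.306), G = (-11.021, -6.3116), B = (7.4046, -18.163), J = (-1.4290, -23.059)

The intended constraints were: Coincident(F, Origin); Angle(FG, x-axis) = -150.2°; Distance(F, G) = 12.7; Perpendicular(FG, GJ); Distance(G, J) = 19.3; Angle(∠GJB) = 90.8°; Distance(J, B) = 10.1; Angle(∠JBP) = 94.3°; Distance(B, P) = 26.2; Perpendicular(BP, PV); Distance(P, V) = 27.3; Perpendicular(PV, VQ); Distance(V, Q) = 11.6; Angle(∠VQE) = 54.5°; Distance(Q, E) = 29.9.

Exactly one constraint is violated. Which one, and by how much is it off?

Distance(Q, E) = 29.9 — off by 8.10.

F = (0.00, 0.00) ✓; FG at -150.2° ✓; |FG| = 12.70 ✓; ∠(FG, GJ) = 90.00° ✓; |GJ| = 19.30 ✓; ∠GJB = 90.80° ✓; |JB| = 10.10 ✓; ∠JBP = 94.30° ✓; |BP| = 26.20 ✓; ∠(BP, PV) = 90.00° ✓; |PV| = 27.30 ✓; ∠(PV, VQ) = 90.00° ✓; |VQ| = 11.60 ✓; ∠VQE = 54.50° ✓; |QE| = 21.80 ✗.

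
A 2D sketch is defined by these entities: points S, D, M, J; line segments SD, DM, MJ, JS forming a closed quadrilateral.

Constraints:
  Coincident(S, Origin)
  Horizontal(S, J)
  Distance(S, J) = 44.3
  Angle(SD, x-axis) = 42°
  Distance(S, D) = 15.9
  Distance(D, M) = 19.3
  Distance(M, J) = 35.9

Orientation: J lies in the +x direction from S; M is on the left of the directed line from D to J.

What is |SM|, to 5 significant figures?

34.729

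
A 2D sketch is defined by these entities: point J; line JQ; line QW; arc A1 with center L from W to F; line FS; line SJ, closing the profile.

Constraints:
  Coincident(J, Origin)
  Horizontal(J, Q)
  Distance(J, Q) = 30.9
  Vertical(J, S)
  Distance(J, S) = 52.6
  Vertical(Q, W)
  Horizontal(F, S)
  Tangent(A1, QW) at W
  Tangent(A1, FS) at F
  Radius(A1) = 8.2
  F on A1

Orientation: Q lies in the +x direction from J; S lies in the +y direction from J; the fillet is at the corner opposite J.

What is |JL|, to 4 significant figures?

49.87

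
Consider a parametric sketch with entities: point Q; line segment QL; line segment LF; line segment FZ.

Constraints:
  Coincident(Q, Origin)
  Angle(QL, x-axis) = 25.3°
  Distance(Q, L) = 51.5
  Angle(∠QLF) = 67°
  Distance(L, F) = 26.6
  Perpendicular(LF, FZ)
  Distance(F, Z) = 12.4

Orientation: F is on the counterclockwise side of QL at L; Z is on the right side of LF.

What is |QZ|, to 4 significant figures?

60.16

∠QLF = 67.0°, so LF runs at 25.3° + (180° − 67.0°) = 138.3° from the x-axis; with |LF| = 26.6, F = L + 26.6·(cos 138.3°, sin 138.3°) = (26.70, 39.70). The perpendicularity gives FZ at right angles to LF; with |FZ| = 12.4 on the right of LF, Z = F + 12.4·(0.6652, 0.7466) = (34.95, 48.96). Then |QZ| = |Z − Q| = 60.16.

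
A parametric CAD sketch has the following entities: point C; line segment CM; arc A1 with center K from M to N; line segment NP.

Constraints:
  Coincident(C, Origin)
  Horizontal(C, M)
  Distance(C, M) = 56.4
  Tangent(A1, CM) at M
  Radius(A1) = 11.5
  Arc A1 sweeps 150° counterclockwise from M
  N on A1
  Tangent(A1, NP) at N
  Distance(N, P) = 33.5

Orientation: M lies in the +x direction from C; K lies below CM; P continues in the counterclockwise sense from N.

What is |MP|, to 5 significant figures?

44.733

C is at the origin; CM is horizontal with |CM| = 56.4 and M on the +x side, so M = (56.400, 0.0000). Since A1 is tangent to CM there, KM ⟂ CM, so K = M + (0, -11.5) = (56.400, -11.500). On A1, M sits at bearing 90° from K; a 150° counterclockwise sweep puts N at bearing 240°, so N = K + 11.5·(cos 240°, sin 240°) = (50.650, -21.459). The tangent condition forces KN to be normal to NP, so NP runs along (−sin 240°, cos 240°); with |NP| = 33.5, P = (79.662, -38.209). Then |MP| = |P − M| = 44.733.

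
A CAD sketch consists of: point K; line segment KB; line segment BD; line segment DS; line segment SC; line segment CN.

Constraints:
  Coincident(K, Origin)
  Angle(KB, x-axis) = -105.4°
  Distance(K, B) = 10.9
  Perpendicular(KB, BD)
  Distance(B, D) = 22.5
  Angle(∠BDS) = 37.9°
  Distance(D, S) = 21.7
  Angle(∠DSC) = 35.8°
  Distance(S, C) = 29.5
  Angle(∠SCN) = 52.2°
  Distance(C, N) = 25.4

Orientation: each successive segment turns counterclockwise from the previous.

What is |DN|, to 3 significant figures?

8.24

K is at the origin; KB runs at -105.4° with length 10.9, so B = (-2.89, -10.5). KB ⟂ BD, so BD runs at -15.4°; with |BD| = 22.5, D = (18.8, -16.5). ∠BDS = 37.9° gives DS at 127° from the x-axis; with |DS| = 21.7, S = (5.83, 0.915). ∠DSC = 35.8° gives SC at -89.1° from the x-axis; with |SC| = 29.5, C = (6.29, -28.6). ∠SCN = 52.2° gives CN at 38.7° from the x-axis; with |CN| = 25.4, N = (26.1, -12.7). Then |DN| = |N − D| = 8.24.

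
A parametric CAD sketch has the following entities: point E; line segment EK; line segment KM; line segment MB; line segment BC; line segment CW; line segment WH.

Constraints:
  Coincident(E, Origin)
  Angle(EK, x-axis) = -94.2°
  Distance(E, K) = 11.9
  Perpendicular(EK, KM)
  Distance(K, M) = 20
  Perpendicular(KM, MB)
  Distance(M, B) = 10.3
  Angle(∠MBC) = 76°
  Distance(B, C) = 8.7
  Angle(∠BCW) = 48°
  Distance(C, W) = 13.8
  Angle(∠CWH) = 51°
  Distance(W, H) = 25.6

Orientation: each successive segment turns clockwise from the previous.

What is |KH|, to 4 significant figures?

33.26

E is at the origin; EK runs at -94.2° with length 11.9, so K = (-0.8715, -11.87). EK is perpendicular to KM, so KM runs at 175.8°; with |KM| = 20.0, M = (-20.82, -10.40). KM is perpendicular to MB, so MB runs at 85.80°; with |MB| = 10.3, B = (-20.06, -0.1309). ∠MBC = 76.0° gives BC at -18.20° from the x-axis; with |BC| = 8.7, C = (-11.80, -2.848). ∠BCW = 48.0° gives CW at -150.2° from the x-axis; with |CW| = 13.8, W = (-23.77, -9.706). ∠CWH = 51.0° gives WH at 80.80° from the x-axis; with |WH| = 25.6, H = (-19.68, 15.56). Then |KH| = |H − K| = 33.26.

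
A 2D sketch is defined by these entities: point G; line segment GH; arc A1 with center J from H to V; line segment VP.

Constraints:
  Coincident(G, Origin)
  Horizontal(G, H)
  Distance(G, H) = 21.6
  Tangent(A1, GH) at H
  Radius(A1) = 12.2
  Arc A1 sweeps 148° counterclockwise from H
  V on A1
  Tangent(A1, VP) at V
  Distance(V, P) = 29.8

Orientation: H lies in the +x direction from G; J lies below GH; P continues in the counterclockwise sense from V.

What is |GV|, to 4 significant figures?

27.16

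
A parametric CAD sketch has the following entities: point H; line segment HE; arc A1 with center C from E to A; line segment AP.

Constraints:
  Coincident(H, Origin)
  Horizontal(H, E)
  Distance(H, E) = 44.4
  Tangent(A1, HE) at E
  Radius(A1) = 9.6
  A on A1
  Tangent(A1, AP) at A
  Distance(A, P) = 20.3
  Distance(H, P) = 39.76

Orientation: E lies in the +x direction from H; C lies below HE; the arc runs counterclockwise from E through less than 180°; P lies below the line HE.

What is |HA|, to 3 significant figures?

35.9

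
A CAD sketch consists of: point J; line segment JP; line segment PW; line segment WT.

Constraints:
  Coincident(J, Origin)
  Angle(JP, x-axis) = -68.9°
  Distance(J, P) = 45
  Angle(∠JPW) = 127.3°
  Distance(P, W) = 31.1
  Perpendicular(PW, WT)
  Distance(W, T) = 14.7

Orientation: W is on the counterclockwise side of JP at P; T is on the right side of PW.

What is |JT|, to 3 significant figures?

77.2

J is at the origin; JP runs at -68.9° with length 45.0, so P = 45.0·(cos -68.9°, sin -68.9°) = (16.2, -42.0). ∠JPW = 127.3°, so PW runs at -68.9° + (180° − 127.3°) = -16.2° from the x-axis; with |PW| = 31.1, W = P + 31.1·(cos -16.2°, sin -16.2°) = (46.1, -50.7). PW ⟂ WT; with |WT| = 14.7 on the right of PW, T = W + 14.7·(-0.279, -0.960) = (42.0, -64.8). Then |JT| = |T − J| = 77.2.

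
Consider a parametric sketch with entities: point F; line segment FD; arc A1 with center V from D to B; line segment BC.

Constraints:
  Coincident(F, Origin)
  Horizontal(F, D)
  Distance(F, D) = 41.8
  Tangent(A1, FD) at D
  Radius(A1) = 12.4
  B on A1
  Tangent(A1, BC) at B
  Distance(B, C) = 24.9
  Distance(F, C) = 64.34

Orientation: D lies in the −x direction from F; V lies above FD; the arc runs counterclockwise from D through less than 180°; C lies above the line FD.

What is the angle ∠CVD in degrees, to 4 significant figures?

159.4°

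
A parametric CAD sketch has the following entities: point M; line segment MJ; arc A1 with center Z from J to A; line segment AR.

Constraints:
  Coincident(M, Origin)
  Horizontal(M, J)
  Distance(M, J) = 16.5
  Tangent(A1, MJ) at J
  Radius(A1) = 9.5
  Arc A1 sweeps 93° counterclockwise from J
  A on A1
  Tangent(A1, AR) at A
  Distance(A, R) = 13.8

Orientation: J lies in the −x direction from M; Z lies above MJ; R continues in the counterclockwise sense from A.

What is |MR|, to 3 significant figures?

25.0

M is at the origin; M and J share the same y with |MJ| = 16.5 and J on the −x side, so J = (-16.5, 0.00). Since A1 is tangent to MJ there, ZJ ⟂ MJ, so Z = J + (0, 9.5) = (-16.5, 9.50). On A1, J sits at bearing -90° from Z; a 93° counterclockwise sweep puts A at bearing 3°, so A = Z + 9.5·(cos 3°, sin 3°) = (-7.01, 10.0). Tangency of A1 to AR means the radius ZA is perpendicular to AR, so AR runs along (−sin 3°, cos 3°); with |AR| = 13.8, R = (-7.74, 23.8). Then |MR| = |R − M| = 25.0.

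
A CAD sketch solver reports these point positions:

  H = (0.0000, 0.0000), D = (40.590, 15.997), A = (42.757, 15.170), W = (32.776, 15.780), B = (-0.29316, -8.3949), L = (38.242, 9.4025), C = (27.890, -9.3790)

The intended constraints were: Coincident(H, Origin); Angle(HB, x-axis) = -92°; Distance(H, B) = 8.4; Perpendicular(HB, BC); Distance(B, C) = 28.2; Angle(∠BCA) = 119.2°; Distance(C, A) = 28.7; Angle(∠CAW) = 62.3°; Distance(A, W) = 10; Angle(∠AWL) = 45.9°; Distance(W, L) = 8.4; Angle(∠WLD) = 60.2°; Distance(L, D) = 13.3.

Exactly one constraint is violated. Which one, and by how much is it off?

Distance(L, D) = 13.3 — off by 6.30.

H = (0.00, 0.00) ✓; HB at -92.00° ✓; |HB| = 8.400 ✓; ∠(HB, BC) = 90.00° ✓; |BC| = 28.20 ✓; ∠BCA = 119.2° ✓; |CA| = 28.70 ✓; ∠CAW = 62.30° ✓; |AW| = 10.00 ✓; ∠AWL = 45.90° ✓; |WL| = 8.399 ✓; ∠WLD = 60.20° ✓; |LD| = 7.000 ✗.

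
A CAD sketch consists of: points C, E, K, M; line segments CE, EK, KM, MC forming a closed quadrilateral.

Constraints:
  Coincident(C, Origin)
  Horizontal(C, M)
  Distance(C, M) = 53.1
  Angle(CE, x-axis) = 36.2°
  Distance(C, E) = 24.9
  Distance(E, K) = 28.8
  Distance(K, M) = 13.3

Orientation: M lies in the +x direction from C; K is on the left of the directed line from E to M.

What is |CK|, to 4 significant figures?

50.41

C is at the origin; C and M share the same y with |CM| = 53.1 and M in +x, so M = (53.1, 0). CE runs at 36.2° with |CE| = 24.9, so E = (20.09, 14.71). K is determined by |EK| = 28.8 and |KM| = 13.3 together: it lies at the intersection of circle(E, 28.8) and circle(M, 13.3). With |EM| = 36.13, the foot of the radical line on EM is 27.10 from E and the perpendicular offset is √(28.8² − 27.10²) = 9.757. Taking the left-of-EM solution: K = (48.82, 12.59).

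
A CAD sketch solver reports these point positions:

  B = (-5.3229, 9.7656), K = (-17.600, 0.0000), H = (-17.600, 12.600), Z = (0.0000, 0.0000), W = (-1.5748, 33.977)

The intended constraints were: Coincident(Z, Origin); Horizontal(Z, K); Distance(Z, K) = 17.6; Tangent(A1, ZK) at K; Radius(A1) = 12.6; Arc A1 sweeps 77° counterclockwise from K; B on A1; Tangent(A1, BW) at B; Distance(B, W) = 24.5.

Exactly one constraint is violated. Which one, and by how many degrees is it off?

Tangent(A1, BW) at B — off by 4.20°.

Z = (0.00, 0.00) ✓; Z.y = 0.00, K.y = 0.00 ✓; |ZK| = 17.60 ✓; ∠(HK, KZ) = 90.00° ✓; |HK| = 12.60 ✓; bearing(H→B) − bearing(H→K) = 77.00° ✓; |HB| = 12.60 ✓; ∠(HB, BW) = 85.80° ✗; |BW| = 24.50 ✓.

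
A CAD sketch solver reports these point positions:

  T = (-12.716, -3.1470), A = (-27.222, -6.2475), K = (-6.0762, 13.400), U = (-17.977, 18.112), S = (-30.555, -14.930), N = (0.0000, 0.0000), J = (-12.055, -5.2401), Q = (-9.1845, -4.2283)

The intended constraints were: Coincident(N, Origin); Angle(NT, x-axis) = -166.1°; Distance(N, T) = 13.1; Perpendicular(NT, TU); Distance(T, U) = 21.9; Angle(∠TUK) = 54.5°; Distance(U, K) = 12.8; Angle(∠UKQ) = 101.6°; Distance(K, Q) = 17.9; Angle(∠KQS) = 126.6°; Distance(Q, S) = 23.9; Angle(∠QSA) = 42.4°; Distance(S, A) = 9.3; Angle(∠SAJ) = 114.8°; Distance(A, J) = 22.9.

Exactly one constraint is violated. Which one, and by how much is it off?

Distance(A, J) = 22.9 — off by 7.70.

N = (0.00, 0.00) ✓; NT at -166.1° ✓; |NT| = 13.10 ✓; ∠(NT, TU) = 90.00° ✓; |TU| = 21.90 ✓; ∠TUK = 54.50° ✓; |UK| = 12.80 ✓; ∠UKQ = 101.6° ✓; |KQ| = 17.90 ✓; ∠KQS = 126.6° ✓; |QS| = 23.90 ✓; ∠QSA = 42.40° ✓; |SA| = 9.300 ✓; ∠SAJ = 114.8° ✓; |AJ| = 15.20 ✗.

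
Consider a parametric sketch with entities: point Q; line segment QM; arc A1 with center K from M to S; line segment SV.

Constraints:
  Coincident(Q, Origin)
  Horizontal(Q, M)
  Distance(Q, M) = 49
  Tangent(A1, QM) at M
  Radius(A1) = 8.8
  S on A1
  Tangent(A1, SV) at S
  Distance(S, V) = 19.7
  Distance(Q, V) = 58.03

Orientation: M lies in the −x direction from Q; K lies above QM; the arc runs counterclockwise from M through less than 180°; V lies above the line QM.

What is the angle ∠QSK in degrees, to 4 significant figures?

137.7°

Q is at the origin; QM is horizontal with |QM| = 49.0 and M on the −x side, so M = (-49.00, 0.000). Tangency of A1 to QM means the radius KM is perpendicular to QM, so K = M + (0, 8.8) = (-49.00, 8.800). Since KS ⟂ SV (tangency), |KV| = √(8.8² + 19.7²) = 21.58 regardless of where S sits on A1. So V lies on both circle(Q, 58.03) and circle(K, 21.58); the above-QM intersection is V = (-49.45, 30.37). S is the foot of the tangent from V: S = (-41.04, 12.56).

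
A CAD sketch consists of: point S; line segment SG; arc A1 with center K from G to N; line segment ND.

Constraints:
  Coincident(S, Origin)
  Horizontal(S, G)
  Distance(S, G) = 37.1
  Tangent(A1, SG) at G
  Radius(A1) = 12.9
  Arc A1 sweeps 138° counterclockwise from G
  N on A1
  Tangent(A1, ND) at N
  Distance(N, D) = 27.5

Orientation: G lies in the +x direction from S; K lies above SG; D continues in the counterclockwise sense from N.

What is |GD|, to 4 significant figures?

42.56

S is at the origin; SG is horizontal with |SG| = 37.1 and G on the +x side, so G = (37.10, 0.000). Since A1 is tangent to SG there, KG ⟂ SG, so K = G + (0, 12.9) = (37.10, 12.90). On A1, G sits at bearing -90° from K; a 138° counterclockwise sweep puts N at bearing 48°, so N = K + 12.9·(cos 48°, sin 48°) = (45.73, 22.49). The tangent condition forces KN to be normal to ND, so ND runs along (−sin 48°, cos 48°); with |ND| = 27.5, D = (25.30, 40.89). Then |GD| = |D − G| = 42.56.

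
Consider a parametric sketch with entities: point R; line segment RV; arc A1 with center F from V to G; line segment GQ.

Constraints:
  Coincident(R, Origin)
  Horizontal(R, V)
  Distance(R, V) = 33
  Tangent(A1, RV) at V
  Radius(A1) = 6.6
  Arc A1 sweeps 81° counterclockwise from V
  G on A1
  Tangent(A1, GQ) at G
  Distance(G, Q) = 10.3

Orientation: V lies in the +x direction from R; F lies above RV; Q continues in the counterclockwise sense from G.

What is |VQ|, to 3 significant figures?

17.7

R is at the origin; R and V share the same y with |RV| = 33.0 and V on the +x side, so V = (33.0, 0.00). The tangent condition forces FV to be normal to RV, so F = V + (0, 6.6) = (33.0, 6.60). On A1, V sits at bearing -90° from F; an 81° counterclockwise sweep puts G at bearing -9°, so G = F + 6.6·(cos -9°, sin -9°) = (39.5, 5.57). A1 meets GQ tangentially, so FG is at right angles to GQ, so GQ runs along (−sin -9°, cos -9°); with |GQ| = 10.3, Q = (41.1, 15.7). Then |VQ| = |Q − V| = 17.7.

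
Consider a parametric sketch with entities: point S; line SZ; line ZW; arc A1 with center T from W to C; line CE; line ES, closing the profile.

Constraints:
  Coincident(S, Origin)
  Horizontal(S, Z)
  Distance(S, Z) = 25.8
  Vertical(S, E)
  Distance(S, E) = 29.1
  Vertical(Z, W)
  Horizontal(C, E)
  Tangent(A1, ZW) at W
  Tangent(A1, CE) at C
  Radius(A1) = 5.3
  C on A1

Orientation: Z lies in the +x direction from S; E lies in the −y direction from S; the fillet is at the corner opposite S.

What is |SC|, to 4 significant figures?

35.60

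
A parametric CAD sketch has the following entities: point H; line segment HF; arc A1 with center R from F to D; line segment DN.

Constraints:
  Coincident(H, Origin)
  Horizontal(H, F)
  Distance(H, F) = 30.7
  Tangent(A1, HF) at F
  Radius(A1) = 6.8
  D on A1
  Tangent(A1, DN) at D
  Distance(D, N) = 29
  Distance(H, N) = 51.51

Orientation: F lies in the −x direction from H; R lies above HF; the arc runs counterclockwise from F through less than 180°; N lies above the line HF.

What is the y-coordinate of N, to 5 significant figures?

35.933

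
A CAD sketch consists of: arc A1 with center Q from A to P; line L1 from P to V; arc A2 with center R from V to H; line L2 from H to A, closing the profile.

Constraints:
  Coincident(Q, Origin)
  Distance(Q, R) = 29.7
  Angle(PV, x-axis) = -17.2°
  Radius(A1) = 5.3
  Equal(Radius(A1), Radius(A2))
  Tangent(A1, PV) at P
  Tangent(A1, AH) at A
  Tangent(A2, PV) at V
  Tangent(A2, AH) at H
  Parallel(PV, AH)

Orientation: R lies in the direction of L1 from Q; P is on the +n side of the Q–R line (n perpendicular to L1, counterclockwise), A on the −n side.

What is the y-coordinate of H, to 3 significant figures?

-13.8

The slot axis is L1's direction at -17.2°, so u = (cos -17.2°, sin -17.2°) = (0.955, -0.296) and n = (−sin -17.2°, cos -17.2°) = (0.296, 0.955). Q is at the origin and R lies 29.7 along u from Q, so R = 29.7·u = (28.4, -8.78). Tangency of A1 to both parallel lines with radius 5.3 puts P and A at Q ± 5.3·n: P = (1.57, 5.06), A = (-1.57, -5.06). Equal radii place V and H the same way about R: V = R + 5.3·n = (29.9, -3.72), H = R − 5.3·n = (26.8, -13.8). So H.y = -13.8.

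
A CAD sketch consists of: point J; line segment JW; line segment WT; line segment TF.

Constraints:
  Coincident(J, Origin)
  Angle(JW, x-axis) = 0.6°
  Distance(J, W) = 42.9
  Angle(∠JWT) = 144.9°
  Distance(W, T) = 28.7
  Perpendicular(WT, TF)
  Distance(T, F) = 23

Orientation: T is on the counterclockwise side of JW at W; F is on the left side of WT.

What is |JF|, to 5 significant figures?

63.820

J is at the origin; JW runs at 0.6° with length 42.9, so W = 42.9·(cos 0.6°, sin 0.6°) = (42.898, 0.44924). ∠JWT = 144.9°, so WT runs at 0.6° + (180° − 144.9°) = 35.700° from the x-axis; with |WT| = 28.7, T = W + 28.7·(cos 35.700°, sin 35.700°) = (66.204, 17.197). WT is perpendicular to TF; with |TF| = 23.0 on the left of WT, F = T + 23.0·(-0.58354, 0.81208) = (52.783, 35.875). Then |JF| = |F − J| = 63.820.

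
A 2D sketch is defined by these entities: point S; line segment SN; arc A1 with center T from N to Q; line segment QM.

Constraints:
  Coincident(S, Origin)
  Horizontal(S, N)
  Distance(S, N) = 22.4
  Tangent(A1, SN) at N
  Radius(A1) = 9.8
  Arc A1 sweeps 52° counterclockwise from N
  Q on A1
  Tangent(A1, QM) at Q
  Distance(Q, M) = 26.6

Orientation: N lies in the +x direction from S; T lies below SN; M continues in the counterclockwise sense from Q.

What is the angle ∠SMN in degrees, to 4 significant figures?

40.33°

S is at the origin; S and N share the same y with |SN| = 22.4 and N on the +x side, so N = (22.40, 0.000). Since A1 is tangent to SN there, TN ⟂ SN, so T = N + (0, -9.8) = (22.40, -9.800). On A1, N sits at bearing 90° from T; a 52° counterclockwise sweep puts Q at bearing 142°, so Q = T + 9.8·(cos 142°, sin 142°) = (14.68, -3.767). Since A1 is tangent to QM there, TQ ⟂ QM, so QM runs along (−sin 142°, cos 142°); with |QM| = 26.6, M = (-1.699, -24.73). Then cos ∠SMN = MS·MN / (|MS||MN|), giving 40.33°.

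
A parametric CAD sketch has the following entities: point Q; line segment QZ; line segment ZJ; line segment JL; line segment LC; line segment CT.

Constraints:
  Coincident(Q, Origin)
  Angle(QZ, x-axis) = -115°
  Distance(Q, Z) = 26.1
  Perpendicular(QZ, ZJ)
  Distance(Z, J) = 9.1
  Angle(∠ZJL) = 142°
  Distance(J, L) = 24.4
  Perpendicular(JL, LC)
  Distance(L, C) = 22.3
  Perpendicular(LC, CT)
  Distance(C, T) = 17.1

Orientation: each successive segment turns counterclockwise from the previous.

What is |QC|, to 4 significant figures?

15.98

Q is at the origin; QZ runs at -115.0° with length 26.1, so Z = (-11.03, -23.65). QZ ⟂ ZJ, so ZJ runs at -25.00°; with |ZJ| = 9.1, J = (-2.783, -27.50). ∠ZJL = 142.0° gives JL at 13.00° from the x-axis; with |JL| = 24.4, L = (20.99, -22.01). JL is perpendicular to LC, so LC runs at 103.0°; with |LC| = 22.3, C = (15.98, -0.2832). Then |QC| = |C − Q| = 15.98.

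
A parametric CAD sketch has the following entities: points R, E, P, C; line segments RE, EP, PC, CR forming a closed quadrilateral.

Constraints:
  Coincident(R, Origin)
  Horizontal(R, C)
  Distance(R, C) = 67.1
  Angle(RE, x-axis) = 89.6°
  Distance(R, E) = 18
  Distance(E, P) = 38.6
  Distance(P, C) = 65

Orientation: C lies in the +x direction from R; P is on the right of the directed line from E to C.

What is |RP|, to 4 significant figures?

20.94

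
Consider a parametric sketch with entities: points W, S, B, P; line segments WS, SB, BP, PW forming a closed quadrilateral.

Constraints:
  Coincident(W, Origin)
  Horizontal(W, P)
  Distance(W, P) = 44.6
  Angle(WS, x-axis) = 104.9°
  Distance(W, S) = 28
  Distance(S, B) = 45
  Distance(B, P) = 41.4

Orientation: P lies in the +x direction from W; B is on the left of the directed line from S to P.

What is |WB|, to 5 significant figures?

53.989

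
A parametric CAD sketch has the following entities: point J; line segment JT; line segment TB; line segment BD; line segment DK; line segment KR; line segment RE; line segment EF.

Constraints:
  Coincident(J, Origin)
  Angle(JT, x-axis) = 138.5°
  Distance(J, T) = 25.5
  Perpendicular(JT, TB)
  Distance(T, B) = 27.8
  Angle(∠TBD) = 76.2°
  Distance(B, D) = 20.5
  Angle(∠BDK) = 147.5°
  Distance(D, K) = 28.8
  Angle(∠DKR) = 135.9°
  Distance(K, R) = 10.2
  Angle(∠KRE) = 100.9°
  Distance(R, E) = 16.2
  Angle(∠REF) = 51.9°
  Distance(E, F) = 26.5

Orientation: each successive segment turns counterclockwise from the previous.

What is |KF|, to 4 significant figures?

10.98

J is at the origin; JT runs at 138.5° with length 25.5, so T = (-19.10, 16.90). JT ⟂ TB, so TB runs at -131.5°; with |TB| = 27.8, B = (-37.52, -3.924). ∠TBD = 76.2° gives BD at -27.70° from the x-axis; with |BD| = 20.5, D = (-19.37, -13.45). ∠BDK = 147.5° gives DK at 4.800° from the x-axis; with |DK| = 28.8, K = (9.330, -11.04). ∠DKR = 135.9° gives KR at 48.90° from the x-axis; with |KR| = 10.2, R = (16.04, -3.357). ∠KRE = 100.9° gives RE at 128.0° from the x-axis; with |RE| = 16.2, E = (6.062, 9.409). ∠REF = 51.9° gives EF at -103.9° from the x-axis; with |EF| = 26.5, F = (-0.3042, -16.32). Then |KF| = |F − K| = 10.98.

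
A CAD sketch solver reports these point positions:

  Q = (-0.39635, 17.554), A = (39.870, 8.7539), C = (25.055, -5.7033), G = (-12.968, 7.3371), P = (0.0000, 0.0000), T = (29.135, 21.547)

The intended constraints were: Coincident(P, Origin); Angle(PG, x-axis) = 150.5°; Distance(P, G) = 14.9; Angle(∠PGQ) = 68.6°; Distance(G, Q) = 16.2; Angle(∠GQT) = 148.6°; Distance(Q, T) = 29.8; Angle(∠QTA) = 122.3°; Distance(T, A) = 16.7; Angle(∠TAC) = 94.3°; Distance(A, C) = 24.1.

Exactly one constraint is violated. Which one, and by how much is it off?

Distance(A, C) = 24.1 — off by 3.40.

P = (0.00, 0.00) ✓; PG at 150.5° ✓; |PG| = 14.90 ✓; ∠PGQ = 68.60° ✓; |GQ| = 16.20 ✓; ∠GQT = 148.6° ✓; |QT| = 29.80 ✓; ∠QTA = 122.3° ✓; |TA| = 16.70 ✓; ∠TAC = 94.30° ✓; |AC| = 20.70 ✗.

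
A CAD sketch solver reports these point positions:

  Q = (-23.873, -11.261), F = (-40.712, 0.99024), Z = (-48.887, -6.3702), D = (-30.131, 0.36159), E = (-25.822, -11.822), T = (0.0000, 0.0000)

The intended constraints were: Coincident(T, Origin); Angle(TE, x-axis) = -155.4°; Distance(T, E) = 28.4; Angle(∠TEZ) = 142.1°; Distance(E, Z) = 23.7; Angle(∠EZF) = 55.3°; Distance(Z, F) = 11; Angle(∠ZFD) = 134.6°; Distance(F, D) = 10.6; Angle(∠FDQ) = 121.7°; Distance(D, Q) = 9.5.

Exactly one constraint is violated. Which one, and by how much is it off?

Distance(D, Q) = 9.5 — off by 3.70.

T = (0.00, 0.00) ✓; TE at -155.4° ✓; |TE| = 28.40 ✓; ∠TEZ = 142.1° ✓; |EZ| = 23.70 ✓; ∠EZF = 55.30° ✓; |ZF| = 11.00 ✓; ∠ZFD = 134.6° ✓; |FD| = 10.60 ✓; ∠FDQ = 121.7° ✓; |DQ| = 13.20 ✗.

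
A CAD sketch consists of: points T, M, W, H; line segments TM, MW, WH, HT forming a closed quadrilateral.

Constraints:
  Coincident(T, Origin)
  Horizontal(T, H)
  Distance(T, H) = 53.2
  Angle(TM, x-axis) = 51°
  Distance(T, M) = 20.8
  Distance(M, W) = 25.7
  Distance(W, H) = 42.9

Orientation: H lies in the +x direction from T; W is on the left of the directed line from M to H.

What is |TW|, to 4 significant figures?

46.50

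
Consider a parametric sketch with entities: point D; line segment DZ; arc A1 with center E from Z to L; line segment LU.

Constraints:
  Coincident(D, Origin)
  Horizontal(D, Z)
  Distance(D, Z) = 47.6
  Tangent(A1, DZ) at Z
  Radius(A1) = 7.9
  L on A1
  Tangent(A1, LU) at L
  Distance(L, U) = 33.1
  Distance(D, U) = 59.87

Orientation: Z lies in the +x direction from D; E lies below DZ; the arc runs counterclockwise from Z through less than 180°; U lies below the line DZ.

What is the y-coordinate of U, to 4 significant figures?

-41.62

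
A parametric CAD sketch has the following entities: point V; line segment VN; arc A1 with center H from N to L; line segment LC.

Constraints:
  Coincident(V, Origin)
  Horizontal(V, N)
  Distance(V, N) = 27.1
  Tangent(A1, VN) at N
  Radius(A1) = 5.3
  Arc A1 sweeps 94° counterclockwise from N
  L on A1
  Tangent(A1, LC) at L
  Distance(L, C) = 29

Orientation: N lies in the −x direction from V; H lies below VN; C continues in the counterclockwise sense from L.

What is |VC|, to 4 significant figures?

46.03

On A1, N sits at bearing 90° from H; a 94° counterclockwise sweep puts L at bearing 184°, so L = H + 5.3·(cos 184°, sin 184°) = (-32.39, -5.670). A1 meets LC tangentially, so HL is at right angles to LC, so LC runs along (−sin 184°, cos 184°); with |LC| = 29.0, C = (-30.36, -34.60). Then |VC| = |C − V| = 46.03.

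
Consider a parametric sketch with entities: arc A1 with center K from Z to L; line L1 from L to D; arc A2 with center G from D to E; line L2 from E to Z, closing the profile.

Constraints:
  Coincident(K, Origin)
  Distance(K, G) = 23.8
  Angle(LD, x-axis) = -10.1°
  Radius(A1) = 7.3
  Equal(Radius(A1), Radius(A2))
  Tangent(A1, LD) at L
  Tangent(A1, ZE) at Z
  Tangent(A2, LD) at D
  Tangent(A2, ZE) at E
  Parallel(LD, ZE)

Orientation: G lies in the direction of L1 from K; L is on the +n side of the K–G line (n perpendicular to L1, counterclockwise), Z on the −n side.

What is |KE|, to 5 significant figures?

24.894

The slot axis is L1's direction at -10.1°, so u = (cos -10.1°, sin -10.1°) = (0.98450, -0.17537) and n = (−sin -10.1°, cos -10.1°) = (0.17537, 0.98450). K is at the origin and G lies 23.8 along u from K, so G = 23.8·u = (23.431, -4.1737). Tangency of A1 to both parallel lines with radius 7.3 puts L and Z at K ± 7.3·n: L = (1.2802, 7.1869), Z = (-1.2802, -7.1869). Equal radii place D and E the same way about G: D = G + 7.3·n = (24.711, 3.0131), E = G − 7.3·n = (22.151, -11.361). Then |KE| = |E − K| = 24.894.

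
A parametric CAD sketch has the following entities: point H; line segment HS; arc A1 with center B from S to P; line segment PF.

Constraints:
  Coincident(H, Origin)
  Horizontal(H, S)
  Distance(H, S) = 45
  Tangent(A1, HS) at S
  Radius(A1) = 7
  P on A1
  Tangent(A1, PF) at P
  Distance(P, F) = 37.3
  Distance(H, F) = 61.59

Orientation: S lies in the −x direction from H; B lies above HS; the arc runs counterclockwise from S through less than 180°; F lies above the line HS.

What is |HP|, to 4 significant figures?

38.83

Checks: |BP| = 7.000 ✓; ∠(BP, PF) = 90.00° ✓; |PF| = 37.30 ✓; |HF| = 61.59 ✓.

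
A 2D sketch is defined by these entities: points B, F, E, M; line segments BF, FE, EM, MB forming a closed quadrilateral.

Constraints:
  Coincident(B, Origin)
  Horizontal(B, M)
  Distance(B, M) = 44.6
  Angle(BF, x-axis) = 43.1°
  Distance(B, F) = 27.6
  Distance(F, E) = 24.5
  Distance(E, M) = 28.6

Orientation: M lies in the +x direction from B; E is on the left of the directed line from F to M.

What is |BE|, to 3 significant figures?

51.3

Checks: |FE| = 24.50 ✓; |EM| = 28.60 ✓.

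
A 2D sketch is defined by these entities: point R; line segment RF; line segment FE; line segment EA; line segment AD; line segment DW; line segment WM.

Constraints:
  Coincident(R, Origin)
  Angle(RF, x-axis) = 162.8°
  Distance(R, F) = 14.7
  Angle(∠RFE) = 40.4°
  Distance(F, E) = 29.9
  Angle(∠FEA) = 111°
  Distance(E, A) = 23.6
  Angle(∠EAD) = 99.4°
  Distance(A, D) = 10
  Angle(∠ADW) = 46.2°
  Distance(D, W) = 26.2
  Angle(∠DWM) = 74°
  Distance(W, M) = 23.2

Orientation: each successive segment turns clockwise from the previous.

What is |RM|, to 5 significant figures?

44.956

R is at the origin; RF runs at 162.8° with length 14.7, so F = (-14.043, 4.3469). ∠RFE = 40.4° gives FE at 23.200° from the x-axis; with |FE| = 29.9, E = (13.440, 16.126). ∠FEA = 111.0° gives EA at -45.800° from the x-axis; with |EA| = 23.6, A = (29.893, -0.79332). ∠EAD = 99.4° gives AD at -126.40° from the x-axis; with |AD| = 10.0, D = (23.958, -8.8423). ∠ADW = 46.2° gives DW at 99.800° from the x-axis; with |DW| = 26.2, W = (19.499, 16.975). ∠DWM = 74.0° gives WM at -6.2000° from the x-axis; with |WM| = 23.2, M = (42.563, 14.470). Then |RM| = |M − R| = 44.956.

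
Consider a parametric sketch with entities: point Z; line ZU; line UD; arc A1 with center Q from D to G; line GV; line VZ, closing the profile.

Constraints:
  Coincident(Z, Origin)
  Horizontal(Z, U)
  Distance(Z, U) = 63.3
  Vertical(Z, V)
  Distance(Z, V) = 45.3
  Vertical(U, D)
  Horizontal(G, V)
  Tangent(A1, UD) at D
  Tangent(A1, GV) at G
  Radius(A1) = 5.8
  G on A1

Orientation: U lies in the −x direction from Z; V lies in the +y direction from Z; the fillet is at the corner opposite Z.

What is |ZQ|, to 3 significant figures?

69.8

Z is at the origin; ZU is horizontal with |ZU| = 63.3 and U on the −x side, so U = (-63.3, 0.00). ZV is vertical with |ZV| = 45.3 and V on the +y side, so V = (0.00, 45.3). The virtual corner opposite Z is at (-63.3, 45.3). Since A1 is tangent to UD there, QD ⟂ UD and the tangent condition forces QG to be normal to GV, with radius 5.8, so the center Q sits 5.8 in from both sides at Q = (-57.5, 39.5). Then |ZQ| = |Q − Z| = 69.8.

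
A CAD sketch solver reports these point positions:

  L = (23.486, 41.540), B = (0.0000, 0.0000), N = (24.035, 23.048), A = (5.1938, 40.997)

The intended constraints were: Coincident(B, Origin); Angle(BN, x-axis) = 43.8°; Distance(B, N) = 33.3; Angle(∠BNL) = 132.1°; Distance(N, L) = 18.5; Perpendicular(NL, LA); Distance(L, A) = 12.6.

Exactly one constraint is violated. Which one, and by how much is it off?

Distance(L, A) = 12.6 — off by 5.70.

B = (0.00, 0.00) ✓; BN at 43.80° ✓; |BN| = 33.30 ✓; ∠BNL = 132.1° ✓; |NL| = 18.50 ✓; ∠(NL, LA) = 90.00° ✓; |LA| = 18.30 ✗.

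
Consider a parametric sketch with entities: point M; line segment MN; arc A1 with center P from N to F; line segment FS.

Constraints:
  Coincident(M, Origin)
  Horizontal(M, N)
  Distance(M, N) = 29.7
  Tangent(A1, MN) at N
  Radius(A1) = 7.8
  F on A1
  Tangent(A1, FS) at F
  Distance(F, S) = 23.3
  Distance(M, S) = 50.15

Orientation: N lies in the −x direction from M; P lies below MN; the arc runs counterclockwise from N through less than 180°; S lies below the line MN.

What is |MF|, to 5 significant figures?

38.075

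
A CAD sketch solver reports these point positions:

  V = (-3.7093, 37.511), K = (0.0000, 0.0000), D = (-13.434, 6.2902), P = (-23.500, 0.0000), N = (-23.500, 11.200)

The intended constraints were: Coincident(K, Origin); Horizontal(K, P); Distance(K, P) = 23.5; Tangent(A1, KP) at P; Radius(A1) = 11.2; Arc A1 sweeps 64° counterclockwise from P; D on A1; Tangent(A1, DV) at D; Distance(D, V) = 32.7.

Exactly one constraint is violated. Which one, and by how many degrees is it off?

Tangent(A1, DV) at D — off by 8.70°.

K = (0.00, 0.00) ✓; K.y = 0.00, P.y = 0.00 ✓; |KP| = 23.50 ✓; ∠(NP, PK) = 90.00° ✓; |NP| = 11.20 ✓; bearing(N→D) − bearing(N→P) = 64.00° ✓; |ND| = 11.20 ✓; ∠(ND, DV) = 81.30° ✗; |DV| = 32.70 ✓.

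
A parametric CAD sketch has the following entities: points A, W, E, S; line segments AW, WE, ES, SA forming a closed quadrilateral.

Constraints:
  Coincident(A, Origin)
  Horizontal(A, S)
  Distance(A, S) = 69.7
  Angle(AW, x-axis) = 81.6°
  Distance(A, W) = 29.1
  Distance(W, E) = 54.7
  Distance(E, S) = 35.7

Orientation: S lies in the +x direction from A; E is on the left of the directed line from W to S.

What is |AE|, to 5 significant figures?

67.823

Checks: |WE| = 54.70 ✓; |ES| = 35.70 ✓.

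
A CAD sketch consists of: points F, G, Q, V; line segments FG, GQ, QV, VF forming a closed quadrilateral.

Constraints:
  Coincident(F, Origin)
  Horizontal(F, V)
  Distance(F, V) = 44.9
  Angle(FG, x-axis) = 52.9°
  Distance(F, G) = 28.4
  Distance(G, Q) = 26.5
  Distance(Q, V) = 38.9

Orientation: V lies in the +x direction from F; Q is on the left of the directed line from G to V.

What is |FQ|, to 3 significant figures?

54.3

Checks: |GQ| = 26.50 ✓; |QV| = 38.90 ✓.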